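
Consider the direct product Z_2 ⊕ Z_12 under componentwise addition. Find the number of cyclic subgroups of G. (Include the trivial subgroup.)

12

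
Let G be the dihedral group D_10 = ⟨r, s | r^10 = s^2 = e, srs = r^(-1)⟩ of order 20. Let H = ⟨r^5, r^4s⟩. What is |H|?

4

|⟨r^5⟩| = 2 and |⟨r^4s⟩| = 2, so |H| is a multiple of lcm(2, 2) = 2 and divides |G| = 20.
Closing under the operation: H = {e, r^5, r^4s, r^9s}, so |H| = 4.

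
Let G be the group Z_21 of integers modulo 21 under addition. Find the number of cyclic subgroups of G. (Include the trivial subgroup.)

4

Group the elements of G by the cyclic subgroup they generate; each cyclic subgroup of order d accounts for φ(d) elements.
Cyclic subgroups by order — order 1: 1; order 3: 1; order 7: 1; order 21: 1.
Total: 4.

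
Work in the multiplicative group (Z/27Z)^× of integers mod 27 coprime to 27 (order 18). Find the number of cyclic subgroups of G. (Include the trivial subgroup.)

A cyclic subgroup of order d is generated by each of its φ(d) elements of order d, so the cyclic subgroups of order d number (#elements of order d)/φ(d).
Cyclic subgroups by order — order 1: 1; order 2: 1; order 3: 1; order 6: 1; order 9: 1; order 18: 1.
Total: 6.

6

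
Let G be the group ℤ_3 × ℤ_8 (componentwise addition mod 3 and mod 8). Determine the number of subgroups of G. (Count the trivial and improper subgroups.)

|G| = 24, so by Lagrange every subgroup order divides 24. Divisors: 1, 2, 3, 4, 6, 8, 12, 24.
Subgroups by order — order 1: 1; order 2: 1; order 3: 1; order 4: 1; order 6: 1; order 8: 1; order 12: 1; order 24: 1.
Total: 1 + 1 + 1 + 1 + 1 + 1 + 1 + 1 = 8.

8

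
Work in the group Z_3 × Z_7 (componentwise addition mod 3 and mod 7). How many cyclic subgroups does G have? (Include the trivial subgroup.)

4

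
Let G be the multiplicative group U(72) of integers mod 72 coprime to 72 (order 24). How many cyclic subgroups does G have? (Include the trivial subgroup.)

16

A cyclic subgroup of order d is generated by each of its φ(d) elements of order d, so the cyclic subgroups of order d number (#elements of order d)/φ(d).
Cyclic subgroups by order — order 1: 1; order 2: 7; order 3: 1; order 6: 7.
Total: 16.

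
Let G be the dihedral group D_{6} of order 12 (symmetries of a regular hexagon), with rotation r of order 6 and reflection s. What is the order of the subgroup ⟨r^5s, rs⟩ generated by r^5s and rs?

6

|⟨r^5s⟩| = 2 and |⟨rs⟩| = 2, so |H| is a multiple of lcm(2, 2) = 2 and divides |G| = 12.
Closing under the operation: H = {e, r^2, r^4, rs, r^3s, r^5s}, so |H| = 6.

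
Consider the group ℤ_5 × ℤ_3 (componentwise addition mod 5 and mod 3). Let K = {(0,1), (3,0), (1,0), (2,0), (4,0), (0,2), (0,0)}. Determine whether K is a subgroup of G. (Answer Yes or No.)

No

|K| = 7 does not divide |G| = 15, so by Lagrange K is not a subgroup.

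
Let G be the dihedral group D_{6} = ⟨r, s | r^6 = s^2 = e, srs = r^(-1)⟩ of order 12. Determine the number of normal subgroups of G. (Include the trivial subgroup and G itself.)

G has 16 subgroups. Checking conjugation-invariance by order — order 1: 1/1 normal; order 2: 1/7 normal; order 3: 1/1 normal; order 4: 0/3 normal; order 6: 3/3 normal; order 12: 1/1 normal.
Total normal subgroups: 7.

7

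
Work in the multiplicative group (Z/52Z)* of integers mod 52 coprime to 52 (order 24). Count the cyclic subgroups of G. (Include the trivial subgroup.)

Group the elements of G by the cyclic subgroup they generate; each cyclic subgroup of order d accounts for φ(d) elements.
Cyclic subgroups by order — order 1: 1; order 2: 3; order 3: 1; order 4: 2; order 6: 3; order 12: 2.
Total: 12.

12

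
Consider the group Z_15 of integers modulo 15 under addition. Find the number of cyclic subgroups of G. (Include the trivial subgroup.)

A cyclic subgroup of order d is generated by each of its φ(d) elements of order d, so the cyclic subgroups of order d number (#elements of order d)/φ(d).
Cyclic subgroups by order — order 1: 1; order 3: 1; order 5: 1; order 15: 1.
Total: 4.

4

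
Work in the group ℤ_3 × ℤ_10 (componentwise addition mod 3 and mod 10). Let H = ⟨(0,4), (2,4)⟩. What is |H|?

|⟨(0,4)⟩| = 5 and |⟨(2,4)⟩| = 15, so |H| is a multiple of lcm(5, 15) = 15 and divides |G| = 30.
Closing under the operation: H = {(0,0), (0,2), (0,4), (0,6), (0,8), (1,0), (1,2), (1,4), (1,6), (1,8), (2,0), (2,2), (2,4), (2,6), (2,8)}, so |H| = 15.

15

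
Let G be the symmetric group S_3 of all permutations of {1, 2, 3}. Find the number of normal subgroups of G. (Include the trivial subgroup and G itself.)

G has 6 subgroups. Checking conjugation-invariance by order — order 1: 1/1 normal; order 2: 0/3 normal; order 3: 1/1 normal; order 6: 1/1 normal.
Total normal subgroups: 3.

3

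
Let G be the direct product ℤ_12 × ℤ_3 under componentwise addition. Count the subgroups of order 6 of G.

4

|G| = 36 and 6 | 36, so subgroups of order 6 are possible by Lagrange.
The subgroups of order 6 are: {(0,0), (0,1), (0,2), (6,0), (6,1), (6,2)}; {(0,0), (2,0), (4,0), (6,0), (8,0), (10,0)}; {(0,0), (2,2), (4,1), (6,0), (8,2), (10,1)}; {(0,0), (2,1), (4,2), (6,0), (8,1), (10,2)}.
So G has 4 subgroups of order 6.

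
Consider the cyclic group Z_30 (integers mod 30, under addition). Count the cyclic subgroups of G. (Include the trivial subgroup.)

Each element a generates a cyclic subgroup ⟨a⟩; distinct elements may generate the same one (a cyclic group of order d has φ(d) generators).
Cyclic subgroups by order — order 1: 1; order 2: 1; order 3: 1; order 5: 1; order 6: 1; order 10: 1; order 15: 1; order 30: 1.
Total: 8.

8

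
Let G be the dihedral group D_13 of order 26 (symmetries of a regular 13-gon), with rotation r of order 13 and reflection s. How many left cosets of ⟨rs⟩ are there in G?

|⟨rs⟩| = 2 and |G| = 26.
By Lagrange, [G : H] = |G|/|H| = 26/2 = 13.

13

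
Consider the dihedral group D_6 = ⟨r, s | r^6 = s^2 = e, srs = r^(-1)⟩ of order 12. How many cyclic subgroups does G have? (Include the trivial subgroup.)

10

A cyclic subgroup of order d is generated by each of its φ(d) elements of order d, so the cyclic subgroups of order d number (#elements of order d)/φ(d).
Cyclic subgroups by order — order 1: 1; order 2: 7; order 3: 1; order 6: 1.
Total: 10.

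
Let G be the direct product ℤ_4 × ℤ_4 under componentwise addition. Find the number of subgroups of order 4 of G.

|G| = 16 and 4 | 16, so subgroups of order 4 are possible by Lagrange.
The subgroups of order 4 are: {(0,0), (0,1), (0,2), (0,3)}; {(0,0), (0,2), (2,0), (2,2)}; {(0,0), (0,2), (2,1), (2,3)}; {(0,0), (1,0), (2,0), (3,0)}; … (7 in all).
So G has 7 subgroups of order 4.

7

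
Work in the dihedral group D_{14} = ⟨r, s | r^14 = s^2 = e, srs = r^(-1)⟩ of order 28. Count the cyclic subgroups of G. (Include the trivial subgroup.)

A cyclic subgroup of order d is generated by each of its φ(d) elements of order d, so the cyclic subgroups of order d number (#elements of order d)/φ(d).
Cyclic subgroups by order — order 1: 1; order 2: 15; order 7: 1; order 14: 1.
Total: 18.

18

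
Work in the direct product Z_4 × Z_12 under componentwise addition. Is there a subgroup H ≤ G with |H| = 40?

No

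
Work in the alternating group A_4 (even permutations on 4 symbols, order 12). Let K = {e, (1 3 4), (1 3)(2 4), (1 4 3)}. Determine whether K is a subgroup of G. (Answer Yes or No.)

Closure fails: (1 4 3) ∘ (1 3)(2 4) = (2 3 4) ∉ K. So K is not a subgroup.

No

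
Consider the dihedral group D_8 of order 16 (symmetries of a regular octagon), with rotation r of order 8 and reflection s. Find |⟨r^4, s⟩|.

4

|⟨r^4⟩| = 2 and |⟨s⟩| = 2, so |H| is a multiple of lcm(2, 2) = 2 and divides |G| = 16.
Closing under the operation: H = {e, r^4, s, r^4s}, so |H| = 4.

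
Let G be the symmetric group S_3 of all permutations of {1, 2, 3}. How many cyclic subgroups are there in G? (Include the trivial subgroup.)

A cyclic subgroup of order d is generated by each of its φ(d) elements of order d, so the cyclic subgroups of order d number (#elements of order d)/φ(d).
Cyclic subgroups by order — order 1: 1; order 2: 3; order 3: 1.
Total: 5.

5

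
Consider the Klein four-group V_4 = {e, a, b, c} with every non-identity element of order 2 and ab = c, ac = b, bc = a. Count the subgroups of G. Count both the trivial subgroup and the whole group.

5

|G| = 4, so by Lagrange every subgroup order divides 4. Divisors: 1, 2, 4.
Subgroups by order — order 1: 1; order 2: 3; order 4: 1.
Total: 1 + 3 + 1 = 5.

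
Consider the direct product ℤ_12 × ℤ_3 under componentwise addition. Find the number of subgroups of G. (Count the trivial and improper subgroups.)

18

|G| = 36, so by Lagrange every subgroup order divides 36. Divisors: 1, 2, 3, 4, 6, 9, 12, 18, 36.
Subgroups by order — order 1: 1; order 2: 1; order 3: 4; order 4: 1; order 6: 4; order 9: 1; order 12: 4; order 18: 1; order 36: 1.
Total: 1 + 1 + 4 + 1 + 4 + 1 + 4 + 1 + 1 = 18.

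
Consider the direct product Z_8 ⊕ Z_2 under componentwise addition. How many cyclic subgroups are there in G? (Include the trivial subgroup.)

8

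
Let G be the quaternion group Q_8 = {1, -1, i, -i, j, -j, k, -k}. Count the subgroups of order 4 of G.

3

|G| = 8 and 4 | 8, so subgroups of order 4 are possible by Lagrange.
The subgroups of order 4 are: {1, -1, i, -i}; {1, -1, j, -j}; {1, -1, k, -k}.
So G has 3 subgroups of order 4.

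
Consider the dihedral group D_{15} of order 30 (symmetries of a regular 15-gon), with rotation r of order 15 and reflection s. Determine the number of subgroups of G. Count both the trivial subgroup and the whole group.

|G| = 30, so by Lagrange every subgroup order divides 30. Divisors: 1, 2, 3, 5, 6, 10, 15, 30.
Subgroups by order — order 1: 1; order 2: 15; order 3: 1; order 5: 1; order 6: 5; order 10: 3; order 15: 1; order 30: 1.
Total: 1 + 15 + 1 + 1 + 5 + 3 + 1 + 1 = 28.

28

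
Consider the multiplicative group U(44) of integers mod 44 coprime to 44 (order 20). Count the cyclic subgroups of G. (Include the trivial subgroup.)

Group the elements of G by the cyclic subgroup they generate; each cyclic subgroup of order d accounts for φ(d) elements.
Cyclic subgroups by order — order 1: 1; order 2: 3; order 5: 1; order 10: 3.
Total: 8.

8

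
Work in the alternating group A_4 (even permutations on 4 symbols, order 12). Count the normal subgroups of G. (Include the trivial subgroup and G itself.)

G has 10 subgroups. Checking conjugation-invariance by order — order 1: 1/1 normal; order 2: 0/3 normal; order 3: 0/4 normal; order 4: 1/1 normal; order 12: 1/1 normal.
Total normal subgroups: 3.

3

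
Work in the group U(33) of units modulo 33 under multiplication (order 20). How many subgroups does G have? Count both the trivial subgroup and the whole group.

10

|G| = 20, so by Lagrange every subgroup order divides 20. Divisors: 1, 2, 4, 5, 10, 20.
Subgroups by order — order 1: 1; order 2: 3; order 4: 1; order 5: 1; order 10: 3; order 20: 1.
Total: 1 + 3 + 1 + 1 + 3 + 1 = 10.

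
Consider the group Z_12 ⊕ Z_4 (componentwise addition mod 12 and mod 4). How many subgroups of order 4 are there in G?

|G| = 48 and 4 | 48, so subgroups of order 4 are possible by Lagrange.
The subgroups of order 4 are: {(0,0), (0,1), (0,2), (0,3)}; {(0,0), (0,2), (6,0), (6,2)}; {(0,0), (0,2), (6,1), (6,3)}; {(0,0), (3,0), (6,0), (9,0)}; … (7 in all).
So G has 7 subgroups of order 4.

7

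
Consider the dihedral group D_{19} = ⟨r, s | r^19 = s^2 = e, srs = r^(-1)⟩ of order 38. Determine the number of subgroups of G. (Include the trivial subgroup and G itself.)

|G| = 38, so by Lagrange every subgroup order divides 38. Divisors: 1, 2, 19, 38.
Subgroups by order — order 1: 1; order 2: 19; order 19: 1; order 38: 1.
Total: 1 + 19 + 1 + 1 = 22.

22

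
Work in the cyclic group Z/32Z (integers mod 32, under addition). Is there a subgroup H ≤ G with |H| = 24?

No

24 does not divide |G| = 32, so by Lagrange no subgroup of order 24 exists.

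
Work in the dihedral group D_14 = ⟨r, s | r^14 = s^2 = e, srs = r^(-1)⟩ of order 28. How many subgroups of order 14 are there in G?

|G| = 28 and 14 | 28, so subgroups of order 14 are possible by Lagrange.
The subgroups of order 14 are: {e, r, r^2, r^3, r^4, r^5, r^6, r^7, r^8, r^9, r^10, r^11, r^12, r^13}; {e, r^2, r^4, r^6, r^8, r^10, r^12, s, r^2s, r^4s, r^6s, r^8s, r^10s, r^12s}; {e, r^2, r^4, r^6, r^8, r^10, r^12, rs, r^3s, r^5s, r^7s, r^9s, r^11s, r^13s}.
So G has 3 subgroups of order 14.

3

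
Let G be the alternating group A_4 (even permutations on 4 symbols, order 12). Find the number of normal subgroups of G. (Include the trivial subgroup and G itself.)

G has 10 subgroups. Checking conjugation-invariance by order — order 1: 1/1 normal; order 2: 0/3 normal; order 3: 0/4 normal; order 4: 1/1 normal; order 12: 1/1 normal.
Total normal subgroups: 3.

3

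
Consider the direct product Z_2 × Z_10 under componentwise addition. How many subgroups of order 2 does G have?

3

|G| = 20 and 2 | 20, so subgroups of order 2 are possible by Lagrange.
The subgroups of order 2 are: {(0,0), (0,5)}; {(0,0), (1,0)}; {(0,0), (1,5)}.
So G has 3 subgroups of order 2.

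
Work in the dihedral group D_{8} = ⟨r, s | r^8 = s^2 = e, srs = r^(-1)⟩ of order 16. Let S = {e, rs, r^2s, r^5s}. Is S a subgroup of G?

Closure fails: r^2s · rs = r ∉ S. So S is not a subgroup.

No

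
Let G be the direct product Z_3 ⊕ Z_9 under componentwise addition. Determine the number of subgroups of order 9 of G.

4

|G| = 27 and 9 | 27, so subgroups of order 9 are possible by Lagrange.
The subgroups of order 9 are: {(0,0), (0,1), (0,2), (0,3), (0,4), (0,5), (0,6), (0,7), (0,8)}; {(0,0), (0,3), (0,6), (1,0), (1,3), (1,6), (2,0), (2,3), (2,6)}; {(0,0), (0,3), (0,6), (1,1), (1,4), (1,7), (2,2), (2,5), (2,8)}; {(0,0), (0,3), (0,6), (1,2), (1,5), (1,8), (2,1), (2,4), (2,7)}.
So G has 4 subgroups of order 9.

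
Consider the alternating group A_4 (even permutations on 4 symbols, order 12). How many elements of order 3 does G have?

8

The elements of order 3 are: (2 3 4), (2 4 3), (1 2 3), (1 2 4), (1 3 2), (1 3 4), (1 4 2), (1 4 3).
That's 8.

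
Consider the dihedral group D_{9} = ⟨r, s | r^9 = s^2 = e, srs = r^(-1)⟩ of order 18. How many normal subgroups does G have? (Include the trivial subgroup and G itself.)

4

G has 16 subgroups. Checking conjugation-invariance by order — order 1: 1/1 normal; order 2: 0/9 normal; order 3: 1/1 normal; order 6: 0/3 normal; order 9: 1/1 normal; order 18: 1/1 normal.
Total normal subgroups: 4.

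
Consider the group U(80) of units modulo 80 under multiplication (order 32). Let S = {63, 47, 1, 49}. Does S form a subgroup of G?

|S| = 4 divides |G| = 32, consistent with Lagrange.
S contains the identity, every element's inverse is in S, and S is closed under ·: it is a subgroup.
In fact S = ⟨63⟩.

Yes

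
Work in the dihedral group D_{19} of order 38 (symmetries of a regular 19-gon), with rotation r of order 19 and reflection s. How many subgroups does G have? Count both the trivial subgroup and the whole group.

22

|G| = 38, so by Lagrange every subgroup order divides 38. Divisors: 1, 2, 19, 38.
Subgroups by order — order 1: 1; order 2: 19; order 19: 1; order 38: 1.
Total: 1 + 19 + 1 + 1 = 22.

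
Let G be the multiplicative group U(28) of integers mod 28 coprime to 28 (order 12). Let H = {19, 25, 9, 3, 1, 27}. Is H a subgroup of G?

Yes

|H| = 6 divides |G| = 12, consistent with Lagrange.
H contains the identity, every element's inverse is in H, and H is closed under ·: it is a subgroup.
In fact H = ⟨3⟩.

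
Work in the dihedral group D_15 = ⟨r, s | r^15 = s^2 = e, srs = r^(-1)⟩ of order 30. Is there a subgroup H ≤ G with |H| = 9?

No

9 does not divide |G| = 30, so by Lagrange no subgroup of order 9 exists.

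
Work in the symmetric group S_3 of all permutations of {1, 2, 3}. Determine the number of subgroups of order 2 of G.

|G| = 6 and 2 | 6, so subgroups of order 2 are possible by Lagrange.
The subgroups of order 2 are: {e, (1 2)}; {e, (1 3)}; {e, (2 3)}.
So G has 3 subgroups of order 2.

3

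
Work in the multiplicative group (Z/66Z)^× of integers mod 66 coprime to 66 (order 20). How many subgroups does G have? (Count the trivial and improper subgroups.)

|G| = 20, so by Lagrange every subgroup order divides 20. Divisors: 1, 2, 4, 5, 10, 20.
Subgroups by order — order 1: 1; order 2: 3; order 4: 1; order 5: 1; order 10: 3; order 20: 1.
Total: 1 + 3 + 1 + 1 + 3 + 1 = 10.

10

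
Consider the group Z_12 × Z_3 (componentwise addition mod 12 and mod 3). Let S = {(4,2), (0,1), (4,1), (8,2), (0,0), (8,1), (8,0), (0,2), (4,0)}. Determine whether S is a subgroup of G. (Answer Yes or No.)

Yes

|S| = 9 divides |G| = 36, consistent with Lagrange.
S contains the identity, every element's inverse is in S, and S is closed under +: it is a subgroup.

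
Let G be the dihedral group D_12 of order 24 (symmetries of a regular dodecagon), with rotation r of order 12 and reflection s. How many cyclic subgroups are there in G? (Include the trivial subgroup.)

A cyclic subgroup of order d is generated by each of its φ(d) elements of order d, so the cyclic subgroups of order d number (#elements of order d)/φ(d).
Cyclic subgroups by order — order 1: 1; order 2: 13; order 3: 1; order 4: 1; order 6: 1; order 12: 1.
Total: 18.

18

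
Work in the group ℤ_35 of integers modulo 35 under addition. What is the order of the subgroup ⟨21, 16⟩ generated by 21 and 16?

35

|⟨21⟩| = 5 and |⟨16⟩| = 35, so |H| is a multiple of lcm(5, 35) = 35 and divides |G| = 35.
Closing {21, 16} under the group operation gives all of G, so |H| = 35.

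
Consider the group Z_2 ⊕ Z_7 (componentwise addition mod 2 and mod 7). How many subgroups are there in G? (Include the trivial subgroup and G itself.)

|G| = 14, so by Lagrange every subgroup order divides 14. Divisors: 1, 2, 7, 14.
Subgroups by order — order 1: 1; order 2: 1; order 7: 1; order 14: 1.
Total: 1 + 1 + 1 + 1 = 4.

4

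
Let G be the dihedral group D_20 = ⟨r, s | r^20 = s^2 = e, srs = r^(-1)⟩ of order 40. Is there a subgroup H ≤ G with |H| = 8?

Yes

8 | 40. A subgroup of order 8 is {e, r^5, r^10, r^15, s, r^5s, r^10s, r^15s}.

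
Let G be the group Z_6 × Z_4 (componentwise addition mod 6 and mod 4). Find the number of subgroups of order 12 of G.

|G| = 24 and 12 | 24, so subgroups of order 12 are possible by Lagrange.
The subgroups of order 12 are: {(0,0), (0,1), (0,2), (0,3), (2,0), (2,1), (2,2), (2,3), (4,0), (4,1), (4,2), (4,3)}; {(0,0), (0,2), (1,0), (1,2), (2,0), (2,2), (3,0), (3,2), (4,0), (4,2), (5,0), (5,2)}; {(0,0), (0,2), (1,1), (1,3), (2,0), (2,2), (3,1), (3,3), (4,0), (4,2), (5,1), (5,3)}.
So G has 3 subgroups of order 12.

3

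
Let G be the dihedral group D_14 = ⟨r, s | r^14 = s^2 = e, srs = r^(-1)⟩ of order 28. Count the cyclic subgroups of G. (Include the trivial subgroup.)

Each element a generates a cyclic subgroup ⟨a⟩; distinct elements may generate the same one (a cyclic group of order d has φ(d) generators).
Cyclic subgroups by order — order 1: 1; order 2: 15; order 7: 1; order 14: 1.
Total: 18.

18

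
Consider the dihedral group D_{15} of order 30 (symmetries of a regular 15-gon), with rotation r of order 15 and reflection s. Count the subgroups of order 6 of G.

5

|G| = 30 and 6 | 30, so subgroups of order 6 are possible by Lagrange.
The subgroups of order 6 are: {e, r^5, r^10, s, r^5s, r^10s}; {e, r^5, r^10, rs, r^6s, r^11s}; {e, r^5, r^10, r^2s, r^7s, r^12s}; {e, r^5, r^10, r^3s, r^8s, r^13s}; … (5 in all).
So G has 5 subgroups of order 6.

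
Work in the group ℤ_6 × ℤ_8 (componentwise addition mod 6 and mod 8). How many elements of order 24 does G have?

16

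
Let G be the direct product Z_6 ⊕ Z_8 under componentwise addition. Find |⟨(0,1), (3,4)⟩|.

16

|⟨(0,1)⟩| = 8 and |⟨(3,4)⟩| = 2, so |H| is a multiple of lcm(8, 2) = 8 and divides |G| = 48.
Closing under the operation: H = {(0,0), (0,1), (0,2), (0,3), (0,4), (0,5), (0,6), (0,7), (3,0), (3,1), (3,2), (3,3), (3,4), (3,5), (3,6), (3,7)}, so |H| = 16.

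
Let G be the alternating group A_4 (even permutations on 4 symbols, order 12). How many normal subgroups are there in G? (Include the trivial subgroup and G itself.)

3

G has 10 subgroups. Checking conjugation-invariance by order — order 1: 1/1 normal; order 2: 0/3 normal; order 3: 0/4 normal; order 4: 1/1 normal; order 12: 1/1 normal.
Total normal subgroups: 3.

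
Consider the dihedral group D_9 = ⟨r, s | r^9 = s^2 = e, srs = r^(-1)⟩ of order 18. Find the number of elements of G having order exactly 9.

The elements of order 9 are: r, r^2, r^4, r^5, r^7, r^8.
That's 6.

6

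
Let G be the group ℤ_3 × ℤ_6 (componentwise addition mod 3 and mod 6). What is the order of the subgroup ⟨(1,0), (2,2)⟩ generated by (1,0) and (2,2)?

|⟨(1,0)⟩| = 3 and |⟨(2,2)⟩| = 3, so |H| is a multiple of lcm(3, 3) = 3 and divides |G| = 18.
Closing under the operation: H = {(0,0), (0,2), (0,4), (1,0), (1,2), (1,4), (2,0), (2,2), (2,4)}, so |H| = 9.

9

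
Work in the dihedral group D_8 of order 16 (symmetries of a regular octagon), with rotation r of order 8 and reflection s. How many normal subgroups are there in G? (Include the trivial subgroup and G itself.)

7

G has 19 subgroups. Checking conjugation-invariance by order — order 1: 1/1 normal; order 2: 1/9 normal; order 4: 1/5 normal; order 8: 3/3 normal; order 16: 1/1 normal.
Total normal subgroups: 7.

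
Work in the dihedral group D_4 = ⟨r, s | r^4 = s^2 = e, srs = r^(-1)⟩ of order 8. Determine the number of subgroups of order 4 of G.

3

|G| = 8 and 4 | 8, so subgroups of order 4 are possible by Lagrange.
The subgroups of order 4 are: {e, r, r^2, r^3}; {e, r^2, s, r^2s}; {e, r^2, rs, r^3s}.
So G has 3 subgroups of order 4.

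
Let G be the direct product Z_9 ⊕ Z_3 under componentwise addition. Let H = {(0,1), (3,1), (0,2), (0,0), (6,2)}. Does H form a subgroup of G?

No

|H| = 5 does not divide |G| = 27, so by Lagrange H is not a subgroup.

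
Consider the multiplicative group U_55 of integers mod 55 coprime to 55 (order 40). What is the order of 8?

Compute successive powers of 8 mod 55: 8, 9, 17, 26, 43, 14, 2, 16, …; 8^20 ≡ 1 (mod 55).
So |⟨8⟩| = 20.

20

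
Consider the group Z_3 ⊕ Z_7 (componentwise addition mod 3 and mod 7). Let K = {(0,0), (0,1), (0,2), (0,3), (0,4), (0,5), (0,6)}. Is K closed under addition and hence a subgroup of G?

Yes

|K| = 7 divides |G| = 21, consistent with Lagrange.
K contains the identity, every element's inverse is in K, and K is closed under +: it is a subgroup.
In fact K = ⟨(0,1)⟩.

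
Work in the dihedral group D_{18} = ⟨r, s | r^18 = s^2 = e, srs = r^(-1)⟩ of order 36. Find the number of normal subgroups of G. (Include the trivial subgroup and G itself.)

G has 45 subgroups. Checking conjugation-invariance by order — order 1: 1/1 normal; order 2: 1/19 normal; order 3: 1/1 normal; order 4: 0/9 normal; order 6: 1/7 normal; order 9: 1/1 normal; order 12: 0/3 normal; order 18: 3/3 normal; order 36: 1/1 normal.
Total normal subgroups: 9.

9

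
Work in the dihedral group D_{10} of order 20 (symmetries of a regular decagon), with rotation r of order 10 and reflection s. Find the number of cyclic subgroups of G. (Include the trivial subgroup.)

14

A cyclic subgroup of order d is generated by each of its φ(d) elements of order d, so the cyclic subgroups of order d number (#elements of order d)/φ(d).
Cyclic subgroups by order — order 1: 1; order 2: 11; order 5: 1; order 10: 1.
Total: 14.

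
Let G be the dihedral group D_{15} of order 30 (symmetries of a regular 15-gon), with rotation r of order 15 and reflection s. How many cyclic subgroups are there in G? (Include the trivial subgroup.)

19

A cyclic subgroup of order d is generated by each of its φ(d) elements of order d, so the cyclic subgroups of order d number (#elements of order d)/φ(d).
Cyclic subgroups by order — order 1: 1; order 2: 15; order 3: 1; order 5: 1; order 15: 1.
Total: 19.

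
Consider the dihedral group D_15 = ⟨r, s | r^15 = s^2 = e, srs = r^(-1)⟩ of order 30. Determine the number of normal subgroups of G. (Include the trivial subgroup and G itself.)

5

G has 28 subgroups. Checking conjugation-invariance by order — order 1: 1/1 normal; order 2: 0/15 normal; order 3: 1/1 normal; order 5: 1/1 normal; order 6: 0/5 normal; order 10: 0/3 normal; order 15: 1/1 normal; order 30: 1/1 normal.
Total normal subgroups: 5.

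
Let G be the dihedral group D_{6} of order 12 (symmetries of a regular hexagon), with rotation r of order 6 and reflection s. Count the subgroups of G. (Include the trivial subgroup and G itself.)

|G| = 12, so by Lagrange every subgroup order divides 12. Divisors: 1, 2, 3, 4, 6, 12.
Subgroups by order — order 1: 1; order 2: 7; order 3: 1; order 4: 3; order 6: 3; order 12: 1.
Total: 1 + 7 + 1 + 3 + 3 + 1 = 16.

16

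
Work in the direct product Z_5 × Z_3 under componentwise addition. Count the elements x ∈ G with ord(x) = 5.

An element (a,b) has order lcm(ord(a), ord(b)); count pairs with lcm equal to 5.
Enumerating gives 4 such elements.

4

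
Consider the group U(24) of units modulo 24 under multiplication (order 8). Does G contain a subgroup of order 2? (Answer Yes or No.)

Yes

2 | 8. A subgroup of order 2 is {1, 11}.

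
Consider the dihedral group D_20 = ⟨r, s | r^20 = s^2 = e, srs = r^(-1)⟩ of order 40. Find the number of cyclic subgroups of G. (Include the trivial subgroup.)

26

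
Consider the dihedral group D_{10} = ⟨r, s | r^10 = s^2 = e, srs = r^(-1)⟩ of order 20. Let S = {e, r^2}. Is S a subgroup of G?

r^2 ∈ S but its inverse r^8 ∉ S, so S is not a subgroup.

No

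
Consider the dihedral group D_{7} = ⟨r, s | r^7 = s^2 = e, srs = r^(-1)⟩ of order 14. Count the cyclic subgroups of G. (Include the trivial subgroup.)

9

Group the elements of G by the cyclic subgroup they generate; each cyclic subgroup of order d accounts for φ(d) elements.
Cyclic subgroups by order — order 1: 1; order 2: 7; order 7: 1.
Total: 9.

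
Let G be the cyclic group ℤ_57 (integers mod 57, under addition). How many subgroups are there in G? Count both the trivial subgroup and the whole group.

4

A cyclic group of order 57 has exactly one subgroup for each divisor of 57.
Divisors of 57: 1, 3, 19, 57.
So ℤ_57 has 4 subgroups.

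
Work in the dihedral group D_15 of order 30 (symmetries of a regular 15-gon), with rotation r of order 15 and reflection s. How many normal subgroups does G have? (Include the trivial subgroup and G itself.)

5

G has 28 subgroups. Checking conjugation-invariance by order — order 1: 1/1 normal; order 2: 0/15 normal; order 3: 1/1 normal; order 5: 1/1 normal; order 6: 0/5 normal; order 10: 0/3 normal; order 15: 1/1 normal; order 30: 1/1 normal.
Total normal subgroups: 5.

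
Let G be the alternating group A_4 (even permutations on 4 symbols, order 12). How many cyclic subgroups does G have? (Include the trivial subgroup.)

A cyclic subgroup of order d is generated by each of its φ(d) elements of order d, so the cyclic subgroups of order d number (#elements of order d)/φ(d).
Cyclic subgroups by order — order 1: 1; order 2: 3; order 3: 4.
Total: 8.

8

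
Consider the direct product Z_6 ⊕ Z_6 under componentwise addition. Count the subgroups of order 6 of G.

|G| = 36 and 6 | 36, so subgroups of order 6 are possible by Lagrange.
The subgroups of order 6 are: {(0,0), (0,1), (0,2), (0,3), (0,4), (0,5)}; {(0,0), (0,2), (0,4), (3,0), (3,2), (3,4)}; {(0,0), (0,2), (0,4), (3,1), (3,3), (3,5)}; {(0,0), (0,3), (2,0), (2,3), (4,0), (4,3)}; … (12 in all).
So G has 12 subgroups of order 6.

12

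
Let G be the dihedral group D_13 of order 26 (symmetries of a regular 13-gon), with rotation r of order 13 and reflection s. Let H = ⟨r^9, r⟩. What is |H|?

13

|⟨r^9⟩| = 13 and |⟨r⟩| = 13, so |H| is a multiple of lcm(13, 13) = 13 and divides |G| = 26.
Closing under the operation: H = {e, r, r^2, r^3, r^4, r^5, r^6, r^7, r^8, r^9, r^10, r^11, r^12}, so |H| = 13.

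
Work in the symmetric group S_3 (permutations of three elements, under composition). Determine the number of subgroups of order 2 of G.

|G| = 6 and 2 | 6, so subgroups of order 2 are possible by Lagrange.
The subgroups of order 2 are: {e, (1 2)}; {e, (1 3)}; {e, (2 3)}.
So G has 3 subgroups of order 2.

3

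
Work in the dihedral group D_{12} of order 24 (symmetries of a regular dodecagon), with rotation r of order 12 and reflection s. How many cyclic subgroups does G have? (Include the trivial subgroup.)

18

Group the elements of G by the cyclic subgroup they generate; each cyclic subgroup of order d accounts for φ(d) elements.
Cyclic subgroups by order — order 1: 1; order 2: 13; order 3: 1; order 4: 1; order 6: 1; order 12: 1.
Total: 18.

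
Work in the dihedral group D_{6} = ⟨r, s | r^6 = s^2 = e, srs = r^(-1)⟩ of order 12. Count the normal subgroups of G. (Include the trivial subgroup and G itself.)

7

G has 16 subgroups. Checking conjugation-invariance by order — order 1: 1/1 normal; order 2: 1/7 normal; order 3: 1/1 normal; order 4: 0/3 normal; order 6: 3/3 normal; order 12: 1/1 normal.
Total normal subgroups: 7.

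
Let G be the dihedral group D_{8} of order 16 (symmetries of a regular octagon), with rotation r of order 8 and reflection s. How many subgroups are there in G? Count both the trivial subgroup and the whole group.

19

|G| = 16, so by Lagrange every subgroup order divides 16. Divisors: 1, 2, 4, 8, 16.
Subgroups by order — order 1: 1; order 2: 9; order 4: 5; order 8: 3; order 16: 1.
Total: 1 + 9 + 5 + 3 + 1 = 19.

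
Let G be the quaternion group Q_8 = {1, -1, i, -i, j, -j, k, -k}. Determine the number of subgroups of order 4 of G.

3

|G| = 8 and 4 | 8, so subgroups of order 4 are possible by Lagrange.
The subgroups of order 4 are: {1, -1, i, -i}; {1, -1, j, -j}; {1, -1, k, -k}.
So G has 3 subgroups of order 4.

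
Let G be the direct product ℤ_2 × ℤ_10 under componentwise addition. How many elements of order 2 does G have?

An element (a,b) has order lcm(ord(a), ord(b)); count pairs with lcm equal to 2.
Enumerating gives 3 such elements.

3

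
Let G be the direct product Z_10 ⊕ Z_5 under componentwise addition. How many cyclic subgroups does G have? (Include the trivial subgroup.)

14

A cyclic subgroup of order d is generated by each of its φ(d) elements of order d, so the cyclic subgroups of order d number (#elements of order d)/φ(d).
Cyclic subgroups by order — order 1: 1; order 2: 1; order 5: 6; order 10: 6.
Total: 14.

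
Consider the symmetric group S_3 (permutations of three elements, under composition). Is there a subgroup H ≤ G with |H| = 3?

Yes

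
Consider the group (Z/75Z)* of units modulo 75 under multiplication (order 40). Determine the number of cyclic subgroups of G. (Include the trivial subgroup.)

A cyclic subgroup of order d is generated by each of its φ(d) elements of order d, so the cyclic subgroups of order d number (#elements of order d)/φ(d).
Cyclic subgroups by order — order 1: 1; order 2: 3; order 4: 2; order 5: 1; order 10: 3; order 20: 2.
Total: 12.

12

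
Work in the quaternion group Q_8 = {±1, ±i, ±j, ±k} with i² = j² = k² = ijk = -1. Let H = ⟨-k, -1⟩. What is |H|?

4

|⟨-k⟩| = 4 and |⟨-1⟩| = 2, so |H| is a multiple of lcm(4, 2) = 4 and divides |G| = 8.
Closing under the operation: H = {1, -1, k, -k}, so |H| = 4.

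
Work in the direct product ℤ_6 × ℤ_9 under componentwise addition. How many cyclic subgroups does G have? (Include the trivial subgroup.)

16

A cyclic subgroup of order d is generated by each of its φ(d) elements of order d, so the cyclic subgroups of order d number (#elements of order d)/φ(d).
Cyclic subgroups by order — order 1: 1; order 2: 1; order 3: 4; order 6: 4; order 9: 3; order 18: 3.
Total: 16.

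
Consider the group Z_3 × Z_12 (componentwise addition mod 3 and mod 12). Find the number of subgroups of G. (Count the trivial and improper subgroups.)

|G| = 36, so by Lagrange every subgroup order divides 36. Divisors: 1, 2, 3, 4, 6, 9, 12, 18, 36.
Subgroups by order — order 1: 1; order 2: 1; order 3: 4; order 4: 1; order 6: 4; order 9: 1; order 12: 4; order 18: 1; order 36: 1.
Total: 1 + 1 + 4 + 1 + 4 + 1 + 4 + 1 + 1 = 18.

18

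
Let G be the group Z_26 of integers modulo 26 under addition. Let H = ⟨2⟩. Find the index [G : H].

2

|⟨2⟩| = 13 and |G| = 26.
By Lagrange, [G : H] = |G|/|H| = 26/13 = 2.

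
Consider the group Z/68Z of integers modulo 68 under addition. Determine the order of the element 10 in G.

In Z/68Z, the order of an element a is n/gcd(a, n).
gcd(10, 68) = 2, so |⟨10⟩| = 68/2 = 34.

34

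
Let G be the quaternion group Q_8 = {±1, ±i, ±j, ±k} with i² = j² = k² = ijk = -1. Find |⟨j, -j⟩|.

|⟨j⟩| = 4 and |⟨-j⟩| = 4, so |H| is a multiple of lcm(4, 4) = 4 and divides |G| = 8.
Closing under the operation: H = {1, -1, j, -j}, so |H| = 4.

4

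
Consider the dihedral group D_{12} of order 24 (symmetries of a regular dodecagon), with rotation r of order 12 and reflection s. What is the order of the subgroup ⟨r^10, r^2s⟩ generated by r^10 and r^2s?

|⟨r^10⟩| = 6 and |⟨r^2s⟩| = 2, so |H| is a multiple of lcm(6, 2) = 6 and divides |G| = 24.
Closing under the operation: H = {e, r^2, r^4, r^6, r^8, r^10, s, r^2s, r^4s, r^6s, r^8s, r^10s}, so |H| = 12.

12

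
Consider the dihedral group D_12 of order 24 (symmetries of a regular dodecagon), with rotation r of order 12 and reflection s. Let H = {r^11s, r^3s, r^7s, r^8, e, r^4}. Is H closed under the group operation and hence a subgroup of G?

Yes

|H| = 6 divides |G| = 24, consistent with Lagrange.
H contains the identity, every element's inverse is in H, and H is closed under ·: it is a subgroup.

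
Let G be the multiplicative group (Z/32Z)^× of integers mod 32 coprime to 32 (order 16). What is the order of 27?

Compute successive powers of 27 mod 32: 27, 25, 3, 17, 11, 9, 19, 1; 27^8 ≡ 1 (mod 32).
So |⟨27⟩| = 8.

8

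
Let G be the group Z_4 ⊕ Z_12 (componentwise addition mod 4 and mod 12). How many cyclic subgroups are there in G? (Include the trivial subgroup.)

20

Each element a generates a cyclic subgroup ⟨a⟩; distinct elements may generate the same one (a cyclic group of order d has φ(d) generators).
Cyclic subgroups by order — order 1: 1; order 2: 3; order 3: 1; order 4: 6; order 6: 3; order 12: 6.
Total: 20.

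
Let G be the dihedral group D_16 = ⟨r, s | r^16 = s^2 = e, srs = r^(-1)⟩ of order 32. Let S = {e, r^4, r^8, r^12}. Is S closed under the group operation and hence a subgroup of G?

Yes

|S| = 4 divides |G| = 32, consistent with Lagrange.
S contains the identity, every element's inverse is in S, and S is closed under ·: it is a subgroup.
In fact S = ⟨r^12⟩.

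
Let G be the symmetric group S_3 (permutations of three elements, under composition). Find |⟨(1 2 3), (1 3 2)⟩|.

|⟨(1 2 3)⟩| = 3 and |⟨(1 3 2)⟩| = 3, so |H| is a multiple of lcm(3, 3) = 3 and divides |G| = 6.
Closing under the operation: H = {e, (1 2 3), (1 3 2)}, so |H| = 3.

3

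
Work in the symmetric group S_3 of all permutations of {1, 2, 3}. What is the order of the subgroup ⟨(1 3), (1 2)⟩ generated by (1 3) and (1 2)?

|⟨(1 3)⟩| = 2 and |⟨(1 2)⟩| = 2, so |H| is a multiple of lcm(2, 2) = 2 and divides |G| = 6.
Closing {(1 3), (1 2)} under the group operation gives all of G, so |H| = 6.

6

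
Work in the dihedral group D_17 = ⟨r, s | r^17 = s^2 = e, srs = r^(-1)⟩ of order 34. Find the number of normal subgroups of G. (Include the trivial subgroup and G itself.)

G has 20 subgroups. Checking conjugation-invariance by order — order 1: 1/1 normal; order 2: 0/17 normal; order 17: 1/1 normal; order 34: 1/1 normal.
Total normal subgroups: 3.

3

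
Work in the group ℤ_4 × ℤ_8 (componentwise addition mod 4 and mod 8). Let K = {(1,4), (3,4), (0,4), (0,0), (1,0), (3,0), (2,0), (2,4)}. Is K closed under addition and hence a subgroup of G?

Yes

|K| = 8 divides |G| = 32, consistent with Lagrange.
K contains the identity, every element's inverse is in K, and K is closed under +: it is a subgroup.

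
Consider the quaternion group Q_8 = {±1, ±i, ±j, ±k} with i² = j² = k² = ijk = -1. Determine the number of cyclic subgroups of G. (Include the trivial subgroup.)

5

Group the elements of G by the cyclic subgroup they generate; each cyclic subgroup of order d accounts for φ(d) elements.
Cyclic subgroups by order — order 1: 1; order 2: 1; order 4: 3.
Total: 5.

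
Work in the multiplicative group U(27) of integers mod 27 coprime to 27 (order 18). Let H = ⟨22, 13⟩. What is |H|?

|⟨22⟩| = 9 and |⟨13⟩| = 9, so |H| is a multiple of lcm(9, 9) = 9 and divides |G| = 18.
Closing under the operation: H = {1, 4, 7, 10, 13, 16, 19, 22, 25}, so |H| = 9.

9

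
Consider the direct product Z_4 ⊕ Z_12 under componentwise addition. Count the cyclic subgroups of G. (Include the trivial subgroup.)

Each element a generates a cyclic subgroup ⟨a⟩; distinct elements may generate the same one (a cyclic group of order d has φ(d) generators).
Cyclic subgroups by order — order 1: 1; order 2: 3; order 3: 1; order 4: 6; order 6: 3; order 12: 6.
Total: 20.

20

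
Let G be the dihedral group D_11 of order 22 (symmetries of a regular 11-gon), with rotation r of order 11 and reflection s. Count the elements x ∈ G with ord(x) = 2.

11

Enumerating element orders in G gives 11 elements of order 2.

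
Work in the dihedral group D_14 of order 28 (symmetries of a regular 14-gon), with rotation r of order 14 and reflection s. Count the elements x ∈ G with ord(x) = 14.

The elements of order 14 are: r, r^3, r^5, r^9, r^11, r^13.
That's 6.

6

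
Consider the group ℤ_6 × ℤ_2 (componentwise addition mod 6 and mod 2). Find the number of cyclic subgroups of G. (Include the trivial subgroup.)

Each element a generates a cyclic subgroup ⟨a⟩; distinct elements may generate the same one (a cyclic group of order d has φ(d) generators).
Cyclic subgroups by order — order 1: 1; order 2: 3; order 3: 1; order 6: 3.
Total: 8.

8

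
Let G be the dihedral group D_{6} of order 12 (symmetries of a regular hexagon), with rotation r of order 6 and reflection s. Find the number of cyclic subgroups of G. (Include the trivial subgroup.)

10

A cyclic subgroup of order d is generated by each of its φ(d) elements of order d, so the cyclic subgroups of order d number (#elements of order d)/φ(d).
Cyclic subgroups by order — order 1: 1; order 2: 7; order 3: 1; order 6: 1.
Total: 10.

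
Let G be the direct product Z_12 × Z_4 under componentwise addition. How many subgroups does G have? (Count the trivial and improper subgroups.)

30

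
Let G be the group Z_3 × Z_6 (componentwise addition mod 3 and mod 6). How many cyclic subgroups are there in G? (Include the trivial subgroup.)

10

Group the elements of G by the cyclic subgroup they generate; each cyclic subgroup of order d accounts for φ(d) elements.
Cyclic subgroups by order — order 1: 1; order 2: 1; order 3: 4; order 6: 4.
Total: 10.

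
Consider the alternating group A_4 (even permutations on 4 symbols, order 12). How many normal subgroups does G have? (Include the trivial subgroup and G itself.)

G has 10 subgroups. Checking conjugation-invariance by order — order 1: 1/1 normal; order 2: 0/3 normal; order 3: 0/4 normal; order 4: 1/1 normal; order 12: 1/1 normal.
Total normal subgroups: 3.

3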